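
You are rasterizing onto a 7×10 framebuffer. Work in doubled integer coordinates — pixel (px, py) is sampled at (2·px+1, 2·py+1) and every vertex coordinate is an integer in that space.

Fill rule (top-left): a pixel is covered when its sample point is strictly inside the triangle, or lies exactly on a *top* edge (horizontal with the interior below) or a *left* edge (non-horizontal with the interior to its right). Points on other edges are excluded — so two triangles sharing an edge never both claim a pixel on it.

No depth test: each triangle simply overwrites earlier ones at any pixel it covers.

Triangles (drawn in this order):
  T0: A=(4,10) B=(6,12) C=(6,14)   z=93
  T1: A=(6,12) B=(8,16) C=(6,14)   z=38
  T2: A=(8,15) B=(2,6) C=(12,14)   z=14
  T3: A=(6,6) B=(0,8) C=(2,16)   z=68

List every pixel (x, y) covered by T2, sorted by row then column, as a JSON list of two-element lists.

T0:
  2·area = 4
  edge (4, 10)→(6, 12): d=(2,2) right/bottom  bias=-1
  edge (6, 12)→(6, 14): d=(0,2) right/bottom  bias=-1
  edge (6, 14)→(4, 10): d=(-2,-4) top-left  bias=+0
    (0,3)@(1, 7): e=[0,10,-6] → ·  [on edge]
    (1,4)@(3, 9): e=[0,6,-2] → ·  [on edge]
    (2,5)@(5, 11): e=[0,2,2] → ·  [on edge]
    (3,6)@(7, 13): e=[0,-2,6] → ·  [on edge]
    (4,7)@(9, 15): e=[0,-6,10] → ·  [on edge]
    (5,8)@(11, 17): e=[0,-10,14] → ·  [on edge]
    (6,9)@(13, 19): e=[0,-14,18] → ·  [on edge]
  covered (0 px):
    · · · · · · ·
    · · · · · · ·
    · · · · · · ·
    · · · · · · ·
    · · · · · · ·
    · · · · · · ·
    · · · · · · ·
    · · · · · · ·
    · · · · · · ·
    · · · · · · ·
T1:
  2·area = 4
  edge (6, 12)→(8, 16): d=(2,4) right/bottom  bias=-1
  edge (8, 16)→(6, 14): d=(-2,-2) top-left  bias=+0
  edge (6, 14)→(6, 12): d=(0,-2) top-left  bias=+0
    (0,4)@(1, 9): e=[14,0,-10] → ·  [on edge]
    (1,5)@(3, 11): e=[10,0,-6] → ·  [on edge]
    (2,6)@(5, 13): e=[6,0,-2] → ·  [on edge]
    (3,7)@(7, 15): e=[2,0,2] → █  [on edge]
    (4,7)@(9, 15): e=[-6,4,6] → ·
    (3,8)@(7, 17): e=[6,-4,2] → ·
    (4,8)@(9, 17): e=[-2,0,6] → ·  [on edge]
    (5,9)@(11, 19): e=[-6,0,10] → ·  [on edge]
  covered (1 px):
    · · · · · · ·
    · · · · · · ·
    · · · · · · ·
    · · · · · · ·
    · · · · · · ·
    · · · · · · ·
    · · · · · · ·
    · · · █ · · ·
    · · · · · · ·
    · · · · · · ·
T2:
  2·area = 42
  edge (8, 15)→(2, 6): d=(-6,-9) top-left  bias=+0
  edge (2, 6)→(12, 14): d=(10,8) right/bottom  bias=-1
  edge (12, 14)→(8, 15): d=(-4,1) right/bottom  bias=-1
    (1,3)@(3, 7): e=[3,2,37] → █
    (2,3)@(5, 7): e=[21,-14,35] → ·
    (1,4)@(3, 9): e=[-9,22,29] → ·
    (2,4)@(5, 9): e=[9,6,27] → █
    (3,4)@(7, 9): e=[27,-10,25] → ·
    (2,5)@(5, 11): e=[-3,26,19] → ·
    (3,5)@(7, 11): e=[15,10,17] → █
    (4,5)@(9, 11): e=[33,-6,15] → ·
    (3,6)@(7, 13): e=[3,30,9] → █
    (4,6)@(9, 13): e=[21,14,7] → █
    (5,6)@(11, 13): e=[39,-2,5] → ·
    (3,7)@(7, 15): e=[-9,50,1] → ·
  covered (5 px):
    · · · · · · ·
    · · · · · · ·
    · · · · · · ·
    · █ · · · · ·
    · · █ · · · ·
    · · · █ · · ·
    · · · █ █ · ·
    · · · · · · ·
    · · · · · · ·
    · · · · · · ·
T3:
  2·area = 52  (B↔C swapped to make it positive)
  edge (6, 6)→(2, 16): d=(-4,10) right/bottom  bias=-1
  edge (2, 16)→(0, 8): d=(-2,-8) top-left  bias=+0
  edge (0, 8)→(6, 6): d=(6,-2) top-left  bias=+0
    (4,2)@(9, 5): e=[-26,78,0] → ·  [on edge]
    (1,3)@(3, 7): e=[26,26,0] → █  [on edge]
    (2,3)@(5, 7): e=[6,42,4] → █
    (3,3)@(7, 7): e=[-14,58,8] → ·
    (0,4)@(1, 9): e=[38,6,8] → █
    (2,4)@(5, 9): e=[-2,38,16] → ·
    (0,5)@(1, 11): e=[30,2,20] → █
    (2,5)@(5, 11): e=[-10,34,28] → ·
    (0,6)@(1, 13): e=[22,-2,32] → ·
    (1,6)@(3, 13): e=[2,14,36] → █
    (2,6)@(5, 13): e=[-18,30,40] → ·
    (1,7)@(3, 15): e=[-6,10,48] → ·
  covered (7 px):
    · · · · · · ·
    · · · · · · ·
    · · · · · · ·
    · █ █ · · · ·
    █ █ · · · · ·
    █ █ · · · · ·
    · █ · · · · ·
    · · · · · · ·
    · · · · · · ·
    · · · · · · ·

Answer: [[1,3],[2,4],[3,5],[3,6],[4,6]]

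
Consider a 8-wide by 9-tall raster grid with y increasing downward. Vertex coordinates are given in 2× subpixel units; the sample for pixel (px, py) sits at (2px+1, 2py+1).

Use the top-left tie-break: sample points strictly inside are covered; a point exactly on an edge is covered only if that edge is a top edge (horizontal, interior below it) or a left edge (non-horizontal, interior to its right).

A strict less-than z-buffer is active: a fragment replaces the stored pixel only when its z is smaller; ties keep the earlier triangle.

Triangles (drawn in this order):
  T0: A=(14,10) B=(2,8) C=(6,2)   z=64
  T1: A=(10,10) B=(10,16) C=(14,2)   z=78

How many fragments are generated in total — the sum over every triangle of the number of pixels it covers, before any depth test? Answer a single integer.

T0:
  2·area = 80
  edge (14, 10)→(2, 8): d=(-12,-2) top-left  bias=+0
  edge (2, 8)→(6, 2): d=(4,-6) top-left  bias=+0
  edge (6, 2)→(14, 10): d=(8,8) right/bottom  bias=-1
    (2,0)@(5, 1): e=[90,-10,0] → ·  [on edge]
    (3,1)@(7, 3): e=[70,10,0] → ·  [on edge]
    (2,2)@(5, 5): e=[42,6,32] → █
    (3,2)@(7, 5): e=[46,18,16] → █
    (4,2)@(9, 5): e=[50,30,0] → ·  [on edge]
    (1,3)@(3, 7): e=[14,2,64] → █
    (4,3)@(9, 7): e=[26,38,16] → █
    (5,3)@(11, 7): e=[30,50,0] → ·  [on edge]
    (1,4)@(3, 9): e=[-10,10,80] → ·
    (2,4)@(5, 9): e=[-6,22,64] → ·
    (3,4)@(7, 9): e=[-2,34,48] → ·
    (4,4)@(9, 9): e=[2,46,32] → █
    (6,4)@(13, 9): e=[10,70,0] → ·  [on edge]
    (7,5)@(15, 11): e=[-10,90,0] → ·  [on edge]
  covered (8 px):
    · · · · · · · ·
    · · · · · · · ·
    · · █ █ · · · ·
    · █ █ █ █ · · ·
    · · · · █ █ · ·
    · · · · · · · ·
    · · · · · · · ·
    · · · · · · · ·
    · · · · · · · ·
T1:
  2·area = 24  (B↔C swapped to make it positive)
  edge (10, 10)→(14, 2): d=(4,-8) top-left  bias=+0
  edge (14, 2)→(10, 16): d=(-4,14) right/bottom  bias=-1
  edge (10, 16)→(10, 10): d=(0,-6) top-left  bias=+0
    (6,2)@(13, 5): e=[4,2,18] → █
    (7,2)@(15, 5): e=[20,-26,30] → ·
    (6,3)@(13, 7): e=[12,-6,18] → ·
    (5,4)@(11, 9): e=[4,14,6] → █
    (6,4)@(13, 9): e=[20,-14,18] → ·
    (5,5)@(11, 11): e=[12,6,6] → █
    (6,5)@(13, 11): e=[28,-22,18] → ·
    (5,6)@(11, 13): e=[20,-2,6] → ·
  covered (3 px):
    · · · · · · · ·
    · · · · · · · ·
    · · · · · · █ ·
    · · · · · · · ·
    · · · · · █ · ·
    · · · · · █ · ·
    · · · · · · · ·
    · · · · · · · ·
    · · · · · · · ·

Final: 11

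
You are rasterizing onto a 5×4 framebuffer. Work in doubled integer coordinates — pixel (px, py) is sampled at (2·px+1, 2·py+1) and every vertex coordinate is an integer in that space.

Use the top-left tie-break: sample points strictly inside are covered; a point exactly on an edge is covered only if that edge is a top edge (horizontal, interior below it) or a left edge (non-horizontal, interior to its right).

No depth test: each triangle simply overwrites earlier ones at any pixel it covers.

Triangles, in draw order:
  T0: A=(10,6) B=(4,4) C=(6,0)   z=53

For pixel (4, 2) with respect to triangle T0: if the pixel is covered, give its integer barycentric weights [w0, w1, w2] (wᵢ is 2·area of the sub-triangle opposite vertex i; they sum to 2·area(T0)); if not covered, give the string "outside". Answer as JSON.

T0:
  2·area = 28
  edge (10, 6)→(4, 4): d=(-6,-2) top-left  bias=+0
  edge (4, 4)→(6, 0): d=(2,-4) top-left  bias=+0
  edge (6, 0)→(10, 6): d=(4,6) right/bottom  bias=-1
    (0,1)@(1, 3): e=[0,-14,42] → ·  [on edge]
    (2,1)@(5, 3): e=[8,2,18] → #
    (3,1)@(7, 3): e=[12,10,6] → #
    (4,1)@(9, 3): e=[16,18,-6] → ·
    (2,2)@(5, 5): e=[-4,6,26] → ·
    (3,2)@(7, 5): e=[0,14,14] → #  [on edge]
    (4,2)@(9, 5): e=[4,22,2] → #
    (3,3)@(7, 7): e=[-12,18,22] → ·
    (4,3)@(9, 7): e=[-8,26,10] → ·
  covered (4 px):
    · · · · ·
    · · # # ·
    · · · # #
    · · · · ·

Result: [22,2,4]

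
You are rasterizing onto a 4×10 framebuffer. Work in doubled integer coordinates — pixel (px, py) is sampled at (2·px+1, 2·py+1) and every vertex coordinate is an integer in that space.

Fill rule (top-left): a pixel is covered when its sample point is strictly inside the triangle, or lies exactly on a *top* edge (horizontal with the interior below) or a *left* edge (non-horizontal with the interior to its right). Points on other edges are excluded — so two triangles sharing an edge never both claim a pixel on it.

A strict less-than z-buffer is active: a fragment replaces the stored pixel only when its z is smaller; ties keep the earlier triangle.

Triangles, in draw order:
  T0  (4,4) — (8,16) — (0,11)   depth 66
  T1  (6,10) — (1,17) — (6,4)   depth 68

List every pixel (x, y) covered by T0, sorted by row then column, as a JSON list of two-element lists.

T0:
  2·area = 76
  edge (4, 4)→(8, 16): d=(4,12) right/bottom  bias=-1
  edge (8, 16)→(0, 11): d=(-8,-5) top-left  bias=+0
  edge (0, 11)→(4, 4): d=(4,-7) top-left  bias=+0
    (1,0)@(3, 1): e=[0,95,-19] → ·  [on edge]
    (1,3)@(3, 7): e=[24,47,5] → #
    (2,3)@(5, 7): e=[0,57,19] → ·  [on edge]
    (1,4)@(3, 9): e=[32,31,13] → #
    (2,4)@(5, 9): e=[8,41,27] → #
    (3,4)@(7, 9): e=[-16,51,41] → ·
    (0,5)@(1, 11): e=[64,5,7] → #
    (3,5)@(7, 11): e=[-8,35,49] → ·
    (0,6)@(1, 13): e=[72,-11,15] → ·
    (1,6)@(3, 13): e=[48,-1,29] → ·
    (2,6)@(5, 13): e=[24,9,43] → #
    (3,6)@(7, 13): e=[0,19,57] → ·  [on edge]
  covered (8 px):
    · · · ·
    · · · ·
    · · · ·
    · # · ·
    · # # ·
    # # # ·
    · · # ·
    · · · #
    · · · ·
    · · · ·
T1:
  2·area = 30
  edge (6, 10)→(1, 17): d=(-5,7) right/bottom  bias=-1
  edge (1, 17)→(6, 4): d=(5,-13) top-left  bias=+0
  edge (6, 4)→(6, 10): d=(0,6) right/bottom  bias=-1
    (2,3)@(5, 7): e=[22,2,6] → #
    (3,3)@(7, 7): e=[8,28,-6] → ·
    (2,4)@(5, 9): e=[12,12,6] → #
    (3,4)@(7, 9): e=[-2,38,-6] → ·
    (2,5)@(5, 11): e=[2,22,6] → #
    (3,5)@(7, 11): e=[-12,48,-6] → ·
    (1,6)@(3, 13): e=[6,6,18] → #
    (2,6)@(5, 13): e=[-8,32,6] → ·
    (1,7)@(3, 15): e=[-4,16,18] → ·
    (0,8)@(1, 17): e=[0,0,30] → ·  [on edge]
  covered (4 px):
    · · · ·
    · · · ·
    · · · ·
    · · # ·
    · · # ·
    · · # ·
    · # · ·
    · · · ·
    · · · ·
    · · · ·

Result: [[1,3],[1,4],[2,4],[0,5],[1,5],[2,5],[2,6],[3,7]]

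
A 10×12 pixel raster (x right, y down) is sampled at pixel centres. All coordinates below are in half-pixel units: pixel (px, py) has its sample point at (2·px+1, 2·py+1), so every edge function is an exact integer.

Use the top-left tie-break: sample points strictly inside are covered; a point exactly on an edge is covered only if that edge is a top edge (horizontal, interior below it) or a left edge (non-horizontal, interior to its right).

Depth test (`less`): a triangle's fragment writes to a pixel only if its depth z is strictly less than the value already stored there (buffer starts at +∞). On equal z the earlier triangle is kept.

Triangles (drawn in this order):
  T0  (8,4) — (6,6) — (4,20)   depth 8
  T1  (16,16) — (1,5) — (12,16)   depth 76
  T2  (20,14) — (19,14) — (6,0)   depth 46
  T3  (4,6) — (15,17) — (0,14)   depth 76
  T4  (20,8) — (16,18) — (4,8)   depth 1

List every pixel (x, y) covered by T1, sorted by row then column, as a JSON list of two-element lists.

T0:
  2·area = 24  (B↔C swapped to make it positive)
  edge (8, 4)→(4, 20): d=(-4,16) right/bottom  bias=-1
  edge (4, 20)→(6, 6): d=(2,-14) top-left  bias=+0
  edge (6, 6)→(8, 4): d=(2,-2) top-left  bias=+0
    (5,0)@(11, 1): e=[-36,60,0] → ·  [on edge]
    (4,1)@(9, 3): e=[-12,36,0] → ·  [on edge]
    (3,2)@(7, 5): e=[12,12,0] → █  [on edge]
    (4,2)@(9, 5): e=[-20,40,4] → ·
    (2,3)@(5, 7): e=[36,-12,0] → ·  [on edge]
    (3,3)@(7, 7): e=[4,16,4] → █
    (4,3)@(9, 7): e=[-28,44,8] → ·
    (1,4)@(3, 9): e=[60,-36,0] → ·  [on edge]
    (3,4)@(7, 9): e=[-4,20,8] → ·
    (0,5)@(1, 11): e=[84,-60,0] → ·  [on edge]
    (2,6)@(5, 13): e=[12,0,12] → █  [on edge]
    (3,6)@(7, 13): e=[-20,28,16] → ·
  covered (4 px):
    · · · · · · · · · ·
    · · · · · · · · · ·
    · · · █ · · · · · ·
    · · · █ · · · · · ·
    · · · · · · · · · ·
    · · · · · · · · · ·
    · · █ · · · · · · ·
    · · █ · · · · · · ·
    · · · · · · · · · ·
    · · · · · · · · · ·
    · · · · · · · · · ·
    · · · · · · · · · ·
T1:
  2·area = 44  (B↔C swapped to make it positive)
  edge (16, 16)→(12, 16): d=(-4,0) right/bottom  bias=-1
  edge (12, 16)→(1, 5): d=(-11,-11) top-left  bias=+0
  edge (1, 5)→(16, 16): d=(15,11) right/bottom  bias=-1
    (0,2)@(1, 5): e=[44,0,0] → ·  [on edge]
    (1,3)@(3, 7): e=[36,0,8] → █  [on edge]
    (2,3)@(5, 7): e=[36,22,-14] → ·
    (1,4)@(3, 9): e=[28,-22,38] → ·
    (2,4)@(5, 9): e=[28,0,16] → █  [on edge]
    (3,4)@(7, 9): e=[28,22,-6] → ·
    (2,5)@(5, 11): e=[20,-22,46] → ·
    (3,5)@(7, 11): e=[20,0,24] → █  [on edge]
    (4,5)@(9, 11): e=[20,22,2] → █
    (5,5)@(11, 11): e=[20,44,-20] → ·
    (3,6)@(7, 13): e=[12,-22,54] → ·
    (4,6)@(9, 13): e=[12,0,32] → █  [on edge]
    (5,7)@(11, 15): e=[4,0,40] → █  [on edge]
    (6,8)@(13, 17): e=[-4,0,48] → ·  [on edge]
    (7,9)@(15, 19): e=[-12,0,56] → ·  [on edge]
    (8,10)@(17, 21): e=[-20,0,64] → ·  [on edge]
    (9,11)@(19, 23): e=[-28,0,72] → ·  [on edge]
  covered (8 px):
    · · · · · · · · · ·
    · · · · · · · · · ·
    · · · · · · · · · ·
    · █ · · · · · · · ·
    · · █ · · · · · · ·
    · · · █ █ · · · · ·
    · · · · █ █ · · · ·
    · · · · · █ █ · · ·
    · · · · · · · · · ·
    · · · · · · · · · ·
    · · · · · · · · · ·
    · · · · · · · · · ·
T2:
  2·area = 14
  edge (20, 14)→(19, 14): d=(-1,0) right/bottom  bias=-1
  edge (19, 14)→(6, 0): d=(-13,-14) top-left  bias=+0
  edge (6, 0)→(20, 14): d=(14,14) right/bottom  bias=-1
    (3,0)@(7, 1): e=[13,1,0] → ·  [on edge]
    (4,1)@(9, 3): e=[11,3,0] → ·  [on edge]
    (5,2)@(11, 5): e=[9,5,0] → ·  [on edge]
    (6,3)@(13, 7): e=[7,7,0] → ·  [on edge]
    (7,4)@(15, 9): e=[5,9,0] → ·  [on edge]
    (8,5)@(17, 11): e=[3,11,0] → ·  [on edge]
    (9,6)@(19, 13): e=[1,13,0] → ·  [on edge]
  covered (0 px):
    · · · · · · · · · ·
    · · · · · · · · · ·
    · · · · · · · · · ·
    · · · · · · · · · ·
    · · · · · · · · · ·
    · · · · · · · · · ·
    · · · · · · · · · ·
    · · · · · · · · · ·
    · · · · · · · · · ·
    · · · · · · · · · ·
    · · · · · · · · · ·
    · · · · · · · · · ·
T3:
  2·area = 132
  edge (4, 6)→(15, 17): d=(11,11) right/bottom  bias=-1
  edge (15, 17)→(0, 14): d=(-15,-3) top-left  bias=+0
  edge (0, 14)→(4, 6): d=(4,-8) top-left  bias=+0
    (0,1)@(1, 3): e=[0,168,-36] → ·  [on edge]
    (1,2)@(3, 5): e=[0,144,-12] → ·  [on edge]
    (2,3)@(5, 7): e=[0,120,12] → ·  [on edge]
    (1,4)@(3, 9): e=[44,84,4] → █
    (2,4)@(5, 9): e=[22,90,20] → █
    (3,4)@(7, 9): e=[0,96,36] → ·  [on edge]
    (1,5)@(3, 11): e=[66,54,12] → █
    (3,5)@(7, 11): e=[22,66,44] → █
    (4,5)@(9, 11): e=[0,72,60] → ·  [on edge]
    (0,6)@(1, 13): e=[110,18,4] → █
    (4,6)@(9, 13): e=[22,42,68] → █
    (5,6)@(11, 13): e=[0,48,84] → ·  [on edge]
    (2,7)@(5, 15): e=[88,0,44] → █  [on edge]
    (6,7)@(13, 15): e=[0,24,108] → ·  [on edge]
    (7,8)@(15, 17): e=[0,0,132] → ·  [on edge]
    (8,9)@(17, 19): e=[0,-24,156] → ·  [on edge]
    (9,10)@(19, 21): e=[0,-48,180] → ·  [on edge]
  covered (14 px):
    · · · · · · · · · ·
    · · · · · · · · · ·
    · · · · · · · · · ·
    · · · · · · · · · ·
    · █ █ · · · · · · ·
    · █ █ █ · · · · · ·
    █ █ █ █ █ · · · · ·
    · · █ █ █ █ · · · ·
    · · · · · · · · · ·
    · · · · · · · · · ·
    · · · · · · · · · ·
    · · · · · · · · · ·
T4:
  2·area = 160
  edge (20, 8)→(16, 18): d=(-4,10) right/bottom  bias=-1
  edge (16, 18)→(4, 8): d=(-12,-10) top-left  bias=+0
  edge (4, 8)→(20, 8): d=(16,0) top-left  bias=+0
    (3,4)@(7, 9): e=[126,18,16] → █
    (4,4)@(9, 9): e=[106,38,16] → █
    (5,4)@(11, 9): e=[86,58,16] → █
    (6,4)@(13, 9): e=[66,78,16] → █
    (7,4)@(15, 9): e=[46,98,16] → █
    (8,4)@(17, 9): e=[26,118,16] → █
    (9,4)@(19, 9): e=[6,138,16] → █
    (3,5)@(7, 11): e=[118,-6,48] → ·
    (4,5)@(9, 11): e=[98,14,48] → █
    (9,5)@(19, 11): e=[-2,114,48] → ·
    (4,6)@(9, 13): e=[90,-10,80] → ·
    (5,6)@(11, 13): e=[70,10,80] → █
  covered (20 px):
    · · · · · · · · · ·
    · · · · · · · · · ·
    · · · · · · · · · ·
    · · · · · · · · · ·
    · · · █ █ █ █ █ █ █
    · · · · █ █ █ █ █ ·
    · · · · · █ █ █ █ ·
    · · · · · · █ █ █ ·
    · · · · · · · █ · ·
    · · · · · · · · · ·
    · · · · · · · · · ·
    · · · · · · · · · ·

Answer: [[1,3],[2,4],[3,5],[4,5],[4,6],[5,6],[5,7],[6,7]]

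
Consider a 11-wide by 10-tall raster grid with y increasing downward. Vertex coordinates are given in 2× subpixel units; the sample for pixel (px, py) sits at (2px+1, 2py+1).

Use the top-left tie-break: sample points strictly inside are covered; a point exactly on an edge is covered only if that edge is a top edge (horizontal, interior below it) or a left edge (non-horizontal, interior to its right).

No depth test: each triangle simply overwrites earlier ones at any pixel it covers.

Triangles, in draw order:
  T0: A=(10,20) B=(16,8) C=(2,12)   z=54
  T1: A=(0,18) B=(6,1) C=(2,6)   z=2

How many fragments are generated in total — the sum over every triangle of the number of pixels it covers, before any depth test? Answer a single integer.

T0:
  2·area = 144  (B↔C swapped to make it positive)
  edge (10, 20)→(2, 12): d=(-8,-8) top-left  bias=+0
  edge (2, 12)→(16, 8): d=(14,-4) top-left  bias=+0
  edge (16, 8)→(10, 20): d=(-6,12) right/bottom  bias=-1
    (6,4)@(13, 9): e=[112,2,30] → █
    (7,4)@(15, 9): e=[128,10,6] → █
    (8,4)@(17, 9): e=[144,18,-18] → ·
    (0,5)@(1, 11): e=[0,-18,162] → ·  [on edge]
    (3,5)@(7, 11): e=[48,6,90] → █
    (4,5)@(9, 11): e=[64,14,66] → █
    (5,5)@(11, 11): e=[80,22,42] → █
    (7,5)@(15, 11): e=[112,38,-6] → ·
    (1,6)@(3, 13): e=[0,18,126] → █  [on edge]
    (2,6)@(5, 13): e=[16,26,102] → █
    (7,6)@(15, 13): e=[96,66,-18] → ·
    (1,7)@(3, 15): e=[-16,46,114] → ·
    (2,7)@(5, 15): e=[0,54,90] → █  [on edge]
    (3,8)@(7, 17): e=[0,90,54] → █  [on edge]
    (4,9)@(9, 19): e=[0,126,18] → █  [on edge]
  covered (20 px):
    · · · · · · · · · · ·
    · · · · · · · · · · ·
    · · · · · · · · · · ·
    · · · · · · · · · · ·
    · · · · · · █ █ · · ·
    · · · █ █ █ █ · · · ·
    · █ █ █ █ █ █ · · · ·
    · · █ █ █ █ · · · · ·
    · · · █ █ █ · · · · ·
    · · · · █ · · · · · ·
T1:
  2·area = 38  (B↔C swapped to make it positive)
  edge (0, 18)→(2, 6): d=(2,-12) top-left  bias=+0
  edge (2, 6)→(6, 1): d=(4,-5) top-left  bias=+0
  edge (6, 1)→(0, 18): d=(-6,17) right/bottom  bias=-1
    (2,1)@(5, 3): e=[30,3,5] → █
    (3,1)@(7, 3): e=[54,13,-29] → ·
    (1,2)@(3, 5): e=[10,1,27] → █
    (2,2)@(5, 5): e=[34,11,-7] → ·
    (1,3)@(3, 7): e=[14,9,15] → █
    (2,3)@(5, 7): e=[38,19,-19] → ·
    (1,4)@(3, 9): e=[18,17,3] → █
    (2,4)@(5, 9): e=[42,27,-31] → ·
    (1,5)@(3, 11): e=[22,25,-9] → ·
    (0,6)@(1, 13): e=[2,23,13] → █
    (1,6)@(3, 13): e=[26,33,-21] → ·
    (0,7)@(1, 15): e=[6,31,1] → █
  covered (6 px):
    · · · · · · · · · · ·
    · · █ · · · · · · · ·
    · █ · · · · · · · · ·
    · █ · · · · · · · · ·
    · █ · · · · · · · · ·
    · · · · · · · · · · ·
    █ · · · · · · · · · ·
    █ · · · · · · · · · ·
    · · · · · · · · · · ·
    · · · · · · · · · · ·

Result: 26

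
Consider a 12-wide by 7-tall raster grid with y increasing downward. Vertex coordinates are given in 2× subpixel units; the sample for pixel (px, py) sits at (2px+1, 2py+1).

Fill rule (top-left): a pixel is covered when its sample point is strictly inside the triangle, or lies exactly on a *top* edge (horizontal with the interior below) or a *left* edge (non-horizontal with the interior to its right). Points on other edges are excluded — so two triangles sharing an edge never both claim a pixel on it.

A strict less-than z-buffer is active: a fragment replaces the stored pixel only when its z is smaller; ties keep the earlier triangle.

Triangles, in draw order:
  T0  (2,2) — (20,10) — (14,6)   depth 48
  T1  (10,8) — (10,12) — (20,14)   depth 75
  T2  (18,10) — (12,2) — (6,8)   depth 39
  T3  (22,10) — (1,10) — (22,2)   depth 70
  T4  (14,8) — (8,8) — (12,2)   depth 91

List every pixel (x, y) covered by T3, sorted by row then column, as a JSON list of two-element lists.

T0:
  2·area = 24  (B↔C swapped to make it positive)
  edge (2, 2)→(14, 6): d=(12,4) right/bottom  bias=-1
  edge (14, 6)→(20, 10): d=(6,4) right/bottom  bias=-1
  edge (20, 10)→(2, 2): d=(-18,-8) top-left  bias=+0
    (2,1)@(5, 3): e=[0,18,6] → .  [on edge]
    (4,2)@(9, 5): e=[8,14,2] → X
    (5,2)@(11, 5): e=[0,6,18] → .  [on edge]
    (4,3)@(9, 7): e=[32,26,-34] → .
    (7,3)@(15, 7): e=[8,2,14] → X
    (8,3)@(17, 7): e=[0,-6,30] → .  [on edge]
    (7,4)@(15, 9): e=[32,14,-22] → .
    (11,4)@(23, 9): e=[0,-18,42] → .  [on edge]
  covered (2 px):
    . . . . . . . . . . . .
    . . . . . . . . . . . .
    . . . . X . . . . . . .
    . . . . . . . X . . . .
    . . . . . . . . . . . .
    . . . . . . . . . . . .
    . . . . . . . . . . . .
T1:
  2·area = 40  (B↔C swapped to make it positive)
  edge (10, 8)→(20, 14): d=(10,6) right/bottom  bias=-1
  edge (20, 14)→(10, 12): d=(-10,-2) top-left  bias=+0
  edge (10, 12)→(10, 8): d=(0,-4) top-left  bias=+0
    (2,2)@(5, 5): e=[0,60,-20] → .  [on edge]
    (5,4)@(11, 9): e=[4,32,4] → X
    (6,4)@(13, 9): e=[-8,36,12] → .
    (2,5)@(5, 11): e=[60,0,-20] → .  [on edge]
    (5,5)@(11, 11): e=[24,12,4] → X
    (6,5)@(13, 11): e=[12,16,12] → X
    (7,5)@(15, 11): e=[0,20,20] → .  [on edge]
    (5,6)@(11, 13): e=[44,-8,4] → .
    (6,6)@(13, 13): e=[32,-4,12] → .
    (7,6)@(15, 13): e=[20,0,20] → X  [on edge]
    (8,6)@(17, 13): e=[8,4,28] → X
    (9,6)@(19, 13): e=[-4,8,36] → .
  covered (5 px):
    . . . . . . . . . . . .
    . . . . . . . . . . . .
    . . . . . . . . . . . .
    . . . . . . . . . . . .
    . . . . . X . . . . . .
    . . . . . X X . . . . .
    . . . . . . . X X . . .
T2:
  2·area = 84  (B↔C swapped to make it positive)
  edge (18, 10)→(6, 8): d=(-12,-2) top-left  bias=+0
  edge (6, 8)→(12, 2): d=(6,-6) top-left  bias=+0
  edge (12, 2)→(18, 10): d=(6,8) right/bottom  bias=-1
    (6,0)@(13, 1): e=[98,0,-14] → .  [on edge]
    (5,1)@(11, 3): e=[70,0,14] → X  [on edge]
    (6,1)@(13, 3): e=[74,12,-2] → .
    (4,2)@(9, 5): e=[42,0,42] → X  [on edge]
    (6,2)@(13, 5): e=[50,24,10] → X
    (7,2)@(15, 5): e=[54,36,-6] → .
    (3,3)@(7, 7): e=[14,0,70] → X  [on edge]
    (7,3)@(15, 7): e=[30,48,6] → X
    (8,3)@(17, 7): e=[34,60,-10] → .
    (2,4)@(5, 9): e=[-14,0,98] → .  [on edge]
    (3,4)@(7, 9): e=[-10,12,82] → .
    (4,4)@(9, 9): e=[-6,24,66] → .
    (1,5)@(3, 11): e=[-42,0,126] → .  [on edge]
    (0,6)@(1, 13): e=[-70,0,154] → .  [on edge]
  covered (12 px):
    . . . . . . . . . . . .
    . . . . . X . . . . . .
    . . . . X X X . . . . .
    . . . X X X X X . . . .
    . . . . . . X X X . . .
    . . . . . . . . . . . .
    . . . . . . . . . . . .
T3:
  2·area = 168
  edge (22, 10)→(1, 10): d=(-21,0) right/bottom  bias=-1
  edge (1, 10)→(22, 2): d=(21,-8) top-left  bias=+0
  edge (22, 2)→(22, 10): d=(0,8) right/bottom  bias=-1
    (10,1)@(21, 3): e=[147,13,8] → X
    (11,1)@(23, 3): e=[147,29,-8] → .
    (7,2)@(15, 5): e=[105,7,56] → X
    (8,2)@(17, 5): e=[105,23,40] → X
    (9,2)@(19, 5): e=[105,39,24] → X
    (11,2)@(23, 5): e=[105,71,-8] → .
    (4,3)@(9, 7): e=[63,1,104] → X
    (5,3)@(11, 7): e=[63,17,88] → X
    (6,3)@(13, 7): e=[63,33,72] → X
    (11,3)@(23, 7): e=[63,113,-8] → .
    (2,4)@(5, 9): e=[21,11,136] → X
    (3,4)@(7, 9): e=[21,27,120] → X
  covered (21 px):
    . . . . . . . . . . . .
    . . . . . . . . . . X .
    . . . . . . . X X X X .
    . . . . X X X X X X X .
    . . X X X X X X X X X .
    . . . . . . . . . . . .
    . . . . . . . . . . . .
T4:
  2·area = 36
  edge (14, 8)→(8, 8): d=(-6,0) right/bottom  bias=-1
  edge (8, 8)→(12, 2): d=(4,-6) top-left  bias=+0
  edge (12, 2)→(14, 8): d=(2,6) right/bottom  bias=-1
    (5,2)@(11, 5): e=[18,6,12] → X
    (6,2)@(13, 5): e=[18,18,0] → .  [on edge]
    (4,3)@(9, 7): e=[6,2,28] → X
    (6,3)@(13, 7): e=[6,26,4] → X
    (7,3)@(15, 7): e=[6,38,-8] → .
    (4,4)@(9, 9): e=[-6,10,32] → .
    (5,4)@(11, 9): e=[-6,22,20] → .
    (6,4)@(13, 9): e=[-6,34,8] → .
    (7,5)@(15, 11): e=[-18,54,0] → .  [on edge]
  covered (4 px):
    . . . . . . . . . . . .
    . . . . . . . . . . . .
    . . . . . X . . . . . .
    . . . . X X X . . . . .
    . . . . . . . . . . . .
    . . . . . . . . . . . .
    . . . . . . . . . . . .

Final: [[10,1],[7,2],[8,2],[9,2],[10,2],[4,3],[5,3],[6,3],[7,3],[8,3],[9,3],[10,3],[2,4],[3,4],[4,4],[5,4],[6,4],[7,4],[8,4],[9,4],[10,4]]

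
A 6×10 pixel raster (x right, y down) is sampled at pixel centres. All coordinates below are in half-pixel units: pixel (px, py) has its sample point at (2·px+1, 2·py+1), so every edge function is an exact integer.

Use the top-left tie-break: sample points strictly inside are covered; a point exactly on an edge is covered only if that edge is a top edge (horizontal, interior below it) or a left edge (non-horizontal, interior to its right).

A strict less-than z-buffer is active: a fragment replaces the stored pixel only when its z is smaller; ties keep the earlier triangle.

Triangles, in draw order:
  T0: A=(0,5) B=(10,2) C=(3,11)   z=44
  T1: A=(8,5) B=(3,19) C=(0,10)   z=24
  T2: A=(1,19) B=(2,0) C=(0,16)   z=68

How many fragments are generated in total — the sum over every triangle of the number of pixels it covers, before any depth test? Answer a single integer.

T0:
  2·area = 69
  edge (0, 5)→(10, 2): d=(10,-3) top-left  bias=+0
  edge (10, 2)→(3, 11): d=(-7,9) right/bottom  bias=-1
  edge (3, 11)→(0, 5): d=(-3,-6) top-left  bias=+0
    (3,1)@(7, 3): e=[1,20,48] → #
    (4,1)@(9, 3): e=[7,2,60] → #
    (5,1)@(11, 3): e=[13,-16,72] → ·
    (0,2)@(1, 5): e=[3,60,6] → #
    (1,2)@(3, 5): e=[9,42,18] → #
    (2,2)@(5, 5): e=[15,24,30] → #
    (4,2)@(9, 5): e=[27,-12,54] → ·
    (0,3)@(1, 7): e=[23,46,0] → #  [on edge]
    (3,3)@(7, 7): e=[41,-8,36] → ·
    (0,4)@(1, 9): e=[43,32,-6] → ·
    (1,4)@(3, 9): e=[49,14,6] → #
    (2,4)@(5, 9): e=[55,-4,18] → ·
    (1,5)@(3, 11): e=[69,0,0] → ·  [on edge]
    (2,7)@(5, 15): e=[115,-46,0] → ·  [on edge]
    (3,9)@(7, 19): e=[161,-92,0] → ·  [on edge]
  covered (10 px):
    · · · · · ·
    · · · # # ·
    # # # # · ·
    # # # · · ·
    · # · · · ·
    · · · · · ·
    · · · · · ·
    · · · · · ·
    · · · · · ·
    · · · · · ·
T1:
  2·area = 87
  edge (8, 5)→(3, 19): d=(-5,14) right/bottom  bias=-1
  edge (3, 19)→(0, 10): d=(-3,-9) top-left  bias=+0
  edge (0, 10)→(8, 5): d=(8,-5) top-left  bias=+0
    (2,3)@(5, 7): e=[32,54,1] → #
    (3,3)@(7, 7): e=[4,72,11] → #
    (4,3)@(9, 7): e=[-24,90,21] → ·
    (1,4)@(3, 9): e=[50,30,7] → #
    (3,4)@(7, 9): e=[-6,66,27] → ·
    (0,5)@(1, 11): e=[68,6,13] → #
    (3,5)@(7, 11): e=[-16,60,43] → ·
    (0,6)@(1, 13): e=[58,0,29] → #  [on edge]
    (3,6)@(7, 13): e=[-26,54,59] → ·
    (0,7)@(1, 15): e=[48,-6,45] → ·
    (1,7)@(3, 15): e=[20,12,55] → #
    (2,7)@(5, 15): e=[-8,30,65] → ·
    (1,9)@(3, 19): e=[0,0,87] → ·  [on edge]
  covered (12 px):
    · · · · · ·
    · · · · · ·
    · · · · · ·
    · · # # · ·
    · # # · · ·
    # # # · · ·
    # # # · · ·
    · # · · · ·
    · # · · · ·
    · · · · · ·
T2:
  2·area = 22  (B↔C swapped to make it positive)
  edge (1, 19)→(0, 16): d=(-1,-3) top-left  bias=+0
  edge (0, 16)→(2, 0): d=(2,-16) top-left  bias=+0
  edge (2, 0)→(1, 19): d=(-1,19) right/bottom  bias=-1
    (0,4)@(1, 9): e=[10,2,10] → #
    (1,4)@(3, 9): e=[16,34,-28] → ·
    (0,5)@(1, 11): e=[8,6,8] → #
    (1,5)@(3, 11): e=[14,38,-30] → ·
    (0,6)@(1, 13): e=[6,10,6] → #
    (1,6)@(3, 13): e=[12,42,-32] → ·
    (0,7)@(1, 15): e=[4,14,4] → #
    (1,7)@(3, 15): e=[10,46,-34] → ·
    (0,8)@(1, 17): e=[2,18,2] → #
    (1,8)@(3, 17): e=[8,50,-36] → ·
    (0,9)@(1, 19): e=[0,22,0] → ·  [on edge]
  covered (5 px):
    · · · · · ·
    · · · · · ·
    · · · · · ·
    · · · · · ·
    # · · · · ·
    # · · · · ·
    # · · · · ·
    # · · · · ·
    # · · · · ·
    · · · · · ·

Result: 27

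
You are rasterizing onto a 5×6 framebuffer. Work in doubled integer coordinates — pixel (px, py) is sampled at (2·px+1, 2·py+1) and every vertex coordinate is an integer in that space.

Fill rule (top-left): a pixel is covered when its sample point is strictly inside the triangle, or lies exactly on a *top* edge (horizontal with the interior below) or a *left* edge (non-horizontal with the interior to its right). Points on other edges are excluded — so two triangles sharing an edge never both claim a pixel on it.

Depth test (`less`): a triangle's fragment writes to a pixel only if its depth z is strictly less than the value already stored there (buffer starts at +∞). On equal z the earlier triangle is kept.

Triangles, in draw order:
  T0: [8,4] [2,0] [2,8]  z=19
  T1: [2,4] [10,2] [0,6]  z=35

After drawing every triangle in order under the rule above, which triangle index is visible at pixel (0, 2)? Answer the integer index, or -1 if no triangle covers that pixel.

T0:
  2·area = 48  (B↔C swapped to make it positive)
  edge (8, 4)→(2, 8): d=(-6,4) right/bottom  bias=-1
  edge (2, 8)→(2, 0): d=(0,-8) top-left  bias=+0
  edge (2, 0)→(8, 4): d=(6,4) right/bottom  bias=-1
    (1,0)@(3, 1): e=[38,8,2] → X
    (2,0)@(5, 1): e=[30,24,-6] → .
    (1,1)@(3, 3): e=[26,8,14] → X
    (2,1)@(5, 3): e=[18,24,6] → X
    (3,1)@(7, 3): e=[10,40,-2] → .
    (1,2)@(3, 5): e=[14,8,26] → X
    (3,2)@(7, 5): e=[-2,40,10] → .
    (1,3)@(3, 7): e=[2,8,38] → X
    (2,3)@(5, 7): e=[-6,24,30] → .
    (1,4)@(3, 9): e=[-10,8,50] → .
  covered (6 px):
    . X . . .
    . X X . .
    . X X . .
    . X . . .
    . . . . .
    . . . . .
T1:
  2·area = 12
  edge (2, 4)→(10, 2): d=(8,-2) top-left  bias=+0
  edge (10, 2)→(0, 6): d=(-10,4) right/bottom  bias=-1
  edge (0, 6)→(2, 4): d=(2,-2) top-left  bias=+0
    (2,0)@(5, 1): e=[-18,30,0] → .  [on edge]
    (1,1)@(3, 3): e=[-6,18,0] → .  [on edge]
    (3,1)@(7, 3): e=[2,2,8] → X
    (4,1)@(9, 3): e=[6,-6,12] → .
    (0,2)@(1, 5): e=[6,6,0] → X  [on edge]
    (1,2)@(3, 5): e=[10,-2,4] → .
    (3,2)@(7, 5): e=[18,-18,12] → .
    (0,3)@(1, 7): e=[22,-14,4] → .
  covered (2 px):
    . . . . .
    . . . X .
    X . . . .
    . . . . .
    . . . . .
    . . . . .

Z-buffer (winner per pixel, '.' = empty):
  . 0 . . .
  . 0 0 1 .
  1 0 0 . .
  . 0 . . .
  . . . . .
  . . . . .

Result: 1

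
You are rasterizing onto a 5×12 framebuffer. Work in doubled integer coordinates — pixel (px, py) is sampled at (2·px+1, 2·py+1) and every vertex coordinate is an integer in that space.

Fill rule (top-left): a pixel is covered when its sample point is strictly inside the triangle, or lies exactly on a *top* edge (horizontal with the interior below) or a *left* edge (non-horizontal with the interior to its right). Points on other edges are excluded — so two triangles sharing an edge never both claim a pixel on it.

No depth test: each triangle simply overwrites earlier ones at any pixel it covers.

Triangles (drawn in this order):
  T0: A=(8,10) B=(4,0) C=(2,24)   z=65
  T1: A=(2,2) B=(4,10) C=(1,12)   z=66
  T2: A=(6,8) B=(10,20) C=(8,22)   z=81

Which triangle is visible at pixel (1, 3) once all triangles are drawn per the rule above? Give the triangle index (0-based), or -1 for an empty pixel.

T0:
  2·area = 116  (B↔C swapped to make it positive)
  edge (8, 10)→(2, 24): d=(-6,14) right/bottom  bias=-1
  edge (2, 24)→(4, 0): d=(2,-24) top-left  bias=+0
  edge (4, 0)→(8, 10): d=(4,10) right/bottom  bias=-1
    (2,1)@(5, 3): e=[84,30,2] → #
    (3,1)@(7, 3): e=[56,78,-18] → ·
    (2,2)@(5, 5): e=[72,34,10] → #
    (3,2)@(7, 5): e=[44,82,-10] → ·
    (2,3)@(5, 7): e=[60,38,18] → #
    (3,3)@(7, 7): e=[32,86,-2] → ·
    (2,4)@(5, 9): e=[48,42,26] → #
    (3,4)@(7, 9): e=[20,90,6] → #
    (4,4)@(9, 9): e=[-8,138,-14] → ·
    (2,5)@(5, 11): e=[36,46,34] → #
    (4,5)@(9, 11): e=[-20,142,-6] → ·
    (1,6)@(3, 13): e=[52,2,62] → #
    (2,8)@(5, 17): e=[0,58,58] → ·  [on edge]
  covered (14 px):
    · · · · ·
    · · # · ·
    · · # · ·
    · · # · ·
    · · # # ·
    · · # # ·
    · # # · ·
    · # # · ·
    · # · · ·
    · # · · ·
    · # · · ·
    · · · · ·
T1:
  2·area = 28
  edge (2, 2)→(4, 10): d=(2,8) right/bottom  bias=-1
  edge (4, 10)→(1, 12): d=(-3,2) right/bottom  bias=-1
  edge (1, 12)→(2, 2): d=(1,-10) top-left  bias=+0
    (1,3)@(3, 7): e=[2,11,15] → #
    (2,3)@(5, 7): e=[-14,7,35] → ·
    (1,4)@(3, 9): e=[6,5,17] → #
    (2,4)@(5, 9): e=[-10,1,37] → ·
    (1,5)@(3, 11): e=[10,-1,19] → ·
  covered (2 px):
    · · · · ·
    · · · · ·
    · · · · ·
    · # · · ·
    · # · · ·
    · · · · ·
    · · · · ·
    · · · · ·
    · · · · ·
    · · · · ·
    · · · · ·
    · · · · ·
T2:
  2·area = 32
  edge (6, 8)→(10, 20): d=(4,12) right/bottom  bias=-1
  edge (10, 20)→(8, 22): d=(-2,2) right/bottom  bias=-1
  edge (8, 22)→(6, 8): d=(-2,-14) top-left  bias=+0
    (2,0)@(5, 1): e=[-16,48,0] → ·  [on edge]
    (2,2)@(5, 5): e=[0,40,-8] → ·  [on edge]
    (3,5)@(7, 11): e=[0,24,8] → ·  [on edge]
    (3,6)@(7, 13): e=[8,20,4] → #
    (4,6)@(9, 13): e=[-16,16,32] → ·
    (3,7)@(7, 15): e=[16,16,0] → #  [on edge]
    (4,7)@(9, 15): e=[-8,12,28] → ·
    (3,8)@(7, 17): e=[24,12,-4] → ·
    (4,8)@(9, 17): e=[0,8,24] → ·  [on edge]
    (4,9)@(9, 19): e=[8,4,20] → #
    (4,10)@(9, 21): e=[16,0,16] → ·  [on edge]
    (3,11)@(7, 23): e=[48,0,-16] → ·  [on edge]
  covered (3 px):
    · · · · ·
    · · · · ·
    · · · · ·
    · · · · ·
    · · · · ·
    · · · · ·
    · · · # ·
    · · · # ·
    · · · · ·
    · · · · #
    · · · · ·
    · · · · ·

Z-buffer (winner per pixel, '.' = empty):
  . . . . .
  . . 0 . .
  . . 0 . .
  . 1 0 . .
  . 1 0 0 .
  . . 0 0 .
  . 0 0 2 .
  . 0 0 2 .
  . 0 . . .
  . 0 . . 2
  . 0 . . .
  . . . . .

Final: 1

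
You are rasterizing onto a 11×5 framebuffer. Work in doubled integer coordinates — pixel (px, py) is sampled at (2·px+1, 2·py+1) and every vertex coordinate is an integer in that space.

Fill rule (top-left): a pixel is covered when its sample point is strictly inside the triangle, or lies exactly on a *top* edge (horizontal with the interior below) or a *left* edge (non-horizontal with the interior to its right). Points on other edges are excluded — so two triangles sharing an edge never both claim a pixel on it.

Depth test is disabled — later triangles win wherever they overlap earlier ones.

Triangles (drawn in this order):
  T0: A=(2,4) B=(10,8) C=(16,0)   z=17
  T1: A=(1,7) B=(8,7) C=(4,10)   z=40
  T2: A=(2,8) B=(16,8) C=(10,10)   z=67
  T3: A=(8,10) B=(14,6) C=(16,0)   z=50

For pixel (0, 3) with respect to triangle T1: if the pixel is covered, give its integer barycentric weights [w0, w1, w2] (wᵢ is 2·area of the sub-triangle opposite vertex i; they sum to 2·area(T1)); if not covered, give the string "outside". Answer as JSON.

T0:
  2·area = 88  (B↔C swapped to make it positive)
  edge (2, 4)→(16, 0): d=(14,-4) top-left  bias=+0
  edge (16, 0)→(10, 8): d=(-6,8) right/bottom  bias=-1
  edge (10, 8)→(2, 4): d=(-8,-4) top-left  bias=+0
    (6,0)@(13, 1): e=[2,18,68] → #
    (7,0)@(15, 1): e=[10,2,76] → #
    (8,0)@(17, 1): e=[18,-14,84] → ·
    (3,1)@(7, 3): e=[6,54,28] → #
    (4,1)@(9, 3): e=[14,38,36] → #
    (5,1)@(11, 3): e=[22,22,44] → #
    (7,1)@(15, 3): e=[38,-10,60] → ·
    (2,2)@(5, 5): e=[26,58,4] → #
    (6,2)@(13, 5): e=[58,-6,36] → ·
    (2,3)@(5, 7): e=[54,46,-12] → ·
    (3,3)@(7, 7): e=[62,30,-4] → ·
    (4,3)@(9, 7): e=[70,14,4] → #
  covered (11 px):
    · · · · · · # # · · ·
    · · · # # # # · · · ·
    · · # # # # · · · · ·
    · · · · # · · · · · ·
    · · · · · · · · · · ·
T1:
  2·area = 21
  edge (1, 7)→(8, 7): d=(7,0) top-left  bias=+0
  edge (8, 7)→(4, 10): d=(-4,3) right/bottom  bias=-1
  edge (4, 10)→(1, 7): d=(-3,-3) top-left  bias=+0
    (0,3)@(1, 7): e=[0,21,0] → #  [on edge]
    (1,3)@(3, 7): e=[0,15,6] → #  [on edge]
    (2,3)@(5, 7): e=[0,9,12] → #  [on edge]
    (3,3)@(7, 7): e=[0,3,18] → #  [on edge]
    (4,3)@(9, 7): e=[0,-3,24] → ·  [on edge]
    (5,3)@(11, 7): e=[0,-9,30] → ·  [on edge]
    (6,3)@(13, 7): e=[0,-15,36] → ·  [on edge]
    (7,3)@(15, 7): e=[0,-21,42] → ·  [on edge]
    (8,3)@(17, 7): e=[0,-27,48] → ·  [on edge]
    (9,3)@(19, 7): e=[0,-33,54] → ·  [on edge]
    (10,3)@(21, 7): e=[0,-39,60] → ·  [on edge]
    (0,4)@(1, 9): e=[14,13,-6] → ·
    (1,4)@(3, 9): e=[14,7,0] → #  [on edge]
  covered (6 px):
    · · · · · · · · · · ·
    · · · · · · · · · · ·
    · · · · · · · · · · ·
    # # # # · · · · · · ·
    · # # · · · · · · · ·
T2:
  2·area = 28
  edge (2, 8)→(16, 8): d=(14,0) top-left  bias=+0
  edge (16, 8)→(10, 10): d=(-6,2) right/bottom  bias=-1
  edge (10, 10)→(2, 8): d=(-8,-2) top-left  bias=+0
    (9,3)@(19, 7): e=[-14,0,42] → ·  [on edge]
    (3,4)@(7, 9): e=[14,12,2] → #
    (4,4)@(9, 9): e=[14,8,6] → #
    (5,4)@(11, 9): e=[14,4,10] → #
    (6,4)@(13, 9): e=[14,0,14] → ·  [on edge]
  covered (3 px):
    · · · · · · · · · · ·
    · · · · · · · · · · ·
    · · · · · · · · · · ·
    · · · · · · · · · · ·
    · · · # # # · · · · ·
T3:
  2·area = 28  (B↔C swapped to make it positive)
  edge (8, 10)→(16, 0): d=(8,-10) top-left  bias=+0
  edge (16, 0)→(14, 6): d=(-2,6) right/bottom  bias=-1
  edge (14, 6)→(8, 10): d=(-6,4) right/bottom  bias=-1
    (7,1)@(15, 3): e=[14,0,14] → ·  [on edge]
    (6,2)@(13, 5): e=[10,8,10] → #
    (7,2)@(15, 5): e=[30,-4,2] → ·
    (5,3)@(11, 7): e=[6,16,6] → #
    (6,3)@(13, 7): e=[26,4,-2] → ·
    (4,4)@(9, 9): e=[2,24,2] → #
    (5,4)@(11, 9): e=[22,12,-6] → ·
    (6,4)@(13, 9): e=[42,0,-14] → ·  [on edge]
  covered (3 px):
    · · · · · · · · · · ·
    · · · · · · · · · · ·
    · · · · · · # · · · ·
    · · · · · # · · · · ·
    · · · · # · · · · · ·

Final: [21,0,0]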